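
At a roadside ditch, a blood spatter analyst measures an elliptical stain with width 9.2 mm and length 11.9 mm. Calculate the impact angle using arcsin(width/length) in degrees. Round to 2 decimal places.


Blood spatter impact angle calculation:
width / length = 9.2 / 11.9 = 0.773109
angle = arcsin(0.773109)
angle = 50.63 degrees

50.63


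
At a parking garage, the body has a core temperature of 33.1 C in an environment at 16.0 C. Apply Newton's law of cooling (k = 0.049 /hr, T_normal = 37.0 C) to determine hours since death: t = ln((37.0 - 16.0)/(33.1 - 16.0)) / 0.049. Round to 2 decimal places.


Using Newton's law of cooling:
t = ln((T_normal - T_ambient) / (T_body - T_ambient)) / k
T_normal - T_ambient = 21.0
T_body - T_ambient = 17.1
Ratio = 1.22807
ln(ratio) = 0.205444
t = 0.205444 / 0.049 = 4.19 hours

4.19


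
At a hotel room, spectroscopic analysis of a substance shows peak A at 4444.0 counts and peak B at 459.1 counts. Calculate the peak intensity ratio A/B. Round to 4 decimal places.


Spectral peak ratio:
Peak A = 4444.0 counts
Peak B = 459.1 counts
Ratio = 4444.0 / 459.1 = 9.6798

9.6798


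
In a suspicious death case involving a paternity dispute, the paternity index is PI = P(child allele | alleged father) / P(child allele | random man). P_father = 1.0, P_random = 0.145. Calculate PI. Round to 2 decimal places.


Paternity Index calculation:
PI = P(allele|father) / P(allele|random)
PI = 1.0 / 0.145
PI = 6.90

6.90


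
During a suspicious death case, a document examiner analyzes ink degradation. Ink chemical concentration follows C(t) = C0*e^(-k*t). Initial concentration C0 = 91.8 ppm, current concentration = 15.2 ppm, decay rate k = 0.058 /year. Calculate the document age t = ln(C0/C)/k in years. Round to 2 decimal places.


Document age estimation:
C0/C = 91.8 / 15.2 = 6.039474
ln(C0/C) = 1.798317
t = 1.798317 / 0.058 = 31.01 years

31.01


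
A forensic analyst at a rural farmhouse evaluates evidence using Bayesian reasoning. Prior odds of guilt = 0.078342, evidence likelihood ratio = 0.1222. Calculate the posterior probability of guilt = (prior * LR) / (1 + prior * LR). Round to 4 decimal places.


Bayesian evidence evaluation:
Posterior odds = prior_odds * LR = 0.078342 * 0.1222 = 0.009573392
Posterior probability = posterior_odds / (1 + posterior_odds)
= 0.009573392 / (1 + 0.009573392)
= 0.009573392 / 1.009573392
= 0.0095

0.0095


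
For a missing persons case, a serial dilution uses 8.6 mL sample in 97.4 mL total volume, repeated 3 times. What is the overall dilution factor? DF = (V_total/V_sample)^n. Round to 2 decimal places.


Dilution factor calculation:
Single dilution = V_total / V_sample = 97.4 / 8.6 ≈ 11.325581
Number of dilutions = 3
Total DF = (97.4 / 8.6)^3 (full precision, rounded at the end) = 1452.72

1452.72


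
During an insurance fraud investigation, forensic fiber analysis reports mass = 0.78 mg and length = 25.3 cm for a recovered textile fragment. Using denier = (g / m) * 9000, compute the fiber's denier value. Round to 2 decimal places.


Denier calculation:
Mass in grams = 0.78 mg / 1000 = 0.00078 g
Length in meters = 25.3 cm / 100 = 0.253 m
Linear density = mass / length = 0.00078 / 0.253 = 0.003083 g/m
Denier = (g/m) * 9000 = 0.003083 * 9000 = 27.75

27.75


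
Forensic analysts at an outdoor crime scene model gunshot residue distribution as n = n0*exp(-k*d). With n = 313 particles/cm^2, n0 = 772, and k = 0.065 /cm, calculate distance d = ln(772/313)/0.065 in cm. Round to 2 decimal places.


GSR distance calculation:
n0/n = 772 / 313 = 2.466454
ln(n0/n) = 0.902781
d = 0.902781 / 0.065 = 13.89 cm

13.89


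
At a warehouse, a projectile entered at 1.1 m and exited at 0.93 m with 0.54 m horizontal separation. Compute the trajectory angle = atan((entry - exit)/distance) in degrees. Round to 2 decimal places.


Bullet trajectory angle:
Height difference = 1.1 - 0.93 = 0.17 m
angle = atan(0.17 / 0.54)
angle = atan(0.314815)
angle = 17.47 degrees

17.47


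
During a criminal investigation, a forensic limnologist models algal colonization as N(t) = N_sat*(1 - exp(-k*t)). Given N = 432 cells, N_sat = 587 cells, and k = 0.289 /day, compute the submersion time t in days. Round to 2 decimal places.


PMSI from diatom colonization curve:
N / N_sat = 432 / 587 = 0.735945
1 - N/N_sat = 0.264055
ln(1 - N/N_sat) = -1.331598
t = -ln(1 - N/N_sat) / k = -(-1.331598) / 0.289 = 4.61 days

4.61


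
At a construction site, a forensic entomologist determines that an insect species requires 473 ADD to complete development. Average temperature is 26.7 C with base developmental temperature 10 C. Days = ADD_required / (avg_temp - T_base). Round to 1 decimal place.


Insect development time:
Effective temperature = avg_temp - T_base = 26.7 - 10 = 16.7 C
Days = ADD / effective_temp = 473 / 16.7 = 28.3 days

28.3


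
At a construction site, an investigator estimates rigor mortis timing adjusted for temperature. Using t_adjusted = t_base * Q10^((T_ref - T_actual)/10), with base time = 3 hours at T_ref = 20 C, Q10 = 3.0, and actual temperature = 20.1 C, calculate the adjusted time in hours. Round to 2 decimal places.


Rigor mortis time adjustment:
Exponent = (T_ref - T_actual) / 10 = (20 - 20.1) / 10 = -0.01
Q10 factor = 3.0^-0.01 = 0.98907
t_adjusted = 3 * 0.98907 = 2.97 hours

2.97


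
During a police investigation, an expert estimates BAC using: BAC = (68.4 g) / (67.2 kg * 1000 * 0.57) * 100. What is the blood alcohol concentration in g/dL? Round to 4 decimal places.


Applying the Widmark formula:
BAC = (dose_g / (body_wt * 1000 * r)) * 100
Denominator = 67.2 * 1000 * 0.57 = 38304
BAC = (68.4 / 38304) * 100
BAC = 0.1786 g/dL

0.1786


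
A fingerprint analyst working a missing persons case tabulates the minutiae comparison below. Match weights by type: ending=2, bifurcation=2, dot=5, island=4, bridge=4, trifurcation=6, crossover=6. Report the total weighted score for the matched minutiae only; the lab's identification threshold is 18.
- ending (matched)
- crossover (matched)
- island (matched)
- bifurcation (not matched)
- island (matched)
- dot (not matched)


Weighted minutiae match score:
  ending: matched, +2 (running total 2)
  crossover: matched, +6 (running total 8)
  island: matched, +4 (running total 12)
  bifurcation: not matched, +0
  island: matched, +4 (running total 16)
  dot: not matched, +0
Total score = 16
Threshold = 18; verdict = inconclusive

16


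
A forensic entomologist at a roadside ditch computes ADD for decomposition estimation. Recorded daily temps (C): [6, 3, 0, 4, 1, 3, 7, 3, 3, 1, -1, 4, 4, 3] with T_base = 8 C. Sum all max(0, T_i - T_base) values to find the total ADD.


Computing ADD day by day:
Day 1: max(0, 6 - 8) = 0
Day 2: max(0, 3 - 8) = 0
Day 3: max(0, 0 - 8) = 0
Day 4: max(0, 4 - 8) = 0
Day 5: max(0, 1 - 8) = 0
Day 6: max(0, 3 - 8) = 0
Day 7: max(0, 7 - 8) = 0
Day 8: max(0, 3 - 8) = 0
Day 9: max(0, 3 - 8) = 0
Day 10: max(0, 1 - 8) = 0
Day 11: max(0, -1 - 8) = 0
Day 12: max(0, 4 - 8) = 0
Day 13: max(0, 4 - 8) = 0
Day 14: max(0, 3 - 8) = 0
Total ADD = 0

0


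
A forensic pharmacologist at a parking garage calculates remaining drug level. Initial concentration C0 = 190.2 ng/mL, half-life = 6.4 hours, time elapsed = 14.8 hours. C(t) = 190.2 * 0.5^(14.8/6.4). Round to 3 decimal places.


Drug concentration decay:
Number of half-lives = t / t_half = 14.8 / 6.4 = 2.3125
Decay factor = 0.5^2.3125 = 0.20131129
C(t) = 190.2 * 0.20131129 = 38.289 ng/mL

38.289


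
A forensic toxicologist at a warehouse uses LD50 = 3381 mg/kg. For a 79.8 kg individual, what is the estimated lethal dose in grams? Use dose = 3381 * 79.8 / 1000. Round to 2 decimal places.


Lethal dose calculation:
Lethal dose = LD50 * body_weight / 1000
= 3381 * 79.8 / 1000
= 269803.8 / 1000
= 269.80 g

269.80


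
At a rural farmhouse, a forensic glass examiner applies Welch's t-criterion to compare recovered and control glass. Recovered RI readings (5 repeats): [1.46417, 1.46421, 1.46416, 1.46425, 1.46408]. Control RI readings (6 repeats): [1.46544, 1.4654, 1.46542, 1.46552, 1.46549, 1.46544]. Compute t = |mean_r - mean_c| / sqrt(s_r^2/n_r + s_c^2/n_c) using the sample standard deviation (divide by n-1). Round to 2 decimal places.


Welch's t-criterion for glass RI comparison:
Recovered mean = sum / n_r = 7.32087 / 5 = 1.464174
Control mean = sum / n_c = 8.79271 / 6 = 1.4654517
Recovered sample variance s_r^2 = 4.03e-09
Control sample variance s_c^2 = 2.01667e-09
Welch SE (unpooled) = sqrt(s_r^2/n_r + s_c^2/n_c) = sqrt(8.06e-10 + 3.36111e-10) = sqrt(1.14211e-09) = 3.37951e-05
|mean_r - mean_c| = 0.00127767
t = 0.00127767 / 3.37951e-05 = 37.81

37.81


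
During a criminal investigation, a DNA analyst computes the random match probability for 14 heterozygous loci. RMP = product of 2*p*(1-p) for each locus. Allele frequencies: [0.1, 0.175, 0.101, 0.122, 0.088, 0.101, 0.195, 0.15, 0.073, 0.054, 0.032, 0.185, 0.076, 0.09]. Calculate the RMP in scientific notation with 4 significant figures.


Computing RMP for 14 loci:
Locus 1: 2 * 0.1 * 0.9 = 0.18
Locus 2: 2 * 0.175 * 0.825 = 0.28875
Locus 3: 2 * 0.101 * 0.899 = 0.181598
Locus 4: 2 * 0.122 * 0.878 = 0.214232
Locus 5: 2 * 0.088 * 0.912 = 0.160512
Locus 6: 2 * 0.101 * 0.899 = 0.181598
Locus 7: 2 * 0.195 * 0.805 = 0.31395
Locus 8: 2 * 0.15 * 0.85 = 0.255
Locus 9: 2 * 0.073 * 0.927 = 0.135342
Locus 10: 2 * 0.054 * 0.946 = 0.102168
Locus 11: 2 * 0.032 * 0.968 = 0.061952
Locus 12: 2 * 0.185 * 0.815 = 0.30155
Locus 13: 2 * 0.076 * 0.924 = 0.140448
Locus 14: 2 * 0.09 * 0.91 = 0.1638
RMP = 2.804e-11

2.804e-11


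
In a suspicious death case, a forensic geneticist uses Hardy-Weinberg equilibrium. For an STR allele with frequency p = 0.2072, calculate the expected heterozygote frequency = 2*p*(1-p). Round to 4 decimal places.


Hardy-Weinberg heterozygote frequency:
q = 1 - p = 1 - 0.2072 = 0.7928
2pq = 2 * 0.2072 * 0.7928 = 0.3285

0.3285


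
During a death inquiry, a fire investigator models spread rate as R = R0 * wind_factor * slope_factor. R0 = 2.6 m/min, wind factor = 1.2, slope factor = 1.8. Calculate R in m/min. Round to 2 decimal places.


Fire spread rate calculation:
R = R0 * wind_factor * slope_factor
= 2.6 * 1.2 * 1.8
= 3.12 * 1.8
= 5.62 m/min

5.62


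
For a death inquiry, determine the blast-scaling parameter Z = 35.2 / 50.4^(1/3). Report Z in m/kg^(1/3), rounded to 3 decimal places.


Scaled distance calculation:
W^(1/3) = 50.4^(1/3) = 3.69383
Z = R / W^(1/3) = 35.2 / 3.69383
Z = 9.529 m/kg^(1/3)

9.529


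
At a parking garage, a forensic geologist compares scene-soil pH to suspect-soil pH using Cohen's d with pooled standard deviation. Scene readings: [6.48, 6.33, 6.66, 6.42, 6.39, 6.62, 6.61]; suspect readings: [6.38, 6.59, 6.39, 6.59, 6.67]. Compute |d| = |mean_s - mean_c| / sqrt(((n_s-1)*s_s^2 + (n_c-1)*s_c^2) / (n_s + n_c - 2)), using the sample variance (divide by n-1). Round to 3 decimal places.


Pooled-variance Cohen's d for soil pH comparison:
Scene mean = 45.51 / 7 = 6.501429
Suspect mean = 32.62 / 5 = 6.524
Scene sample variance s_s^2 = 0.016648
Suspect sample variance s_c^2 = 0.01718
Pooled variance = ((n_s-1)*s_s^2 + (n_c-1)*s_c^2) / (n_s + n_c - 2) = 0.016861
Pooled SD = sqrt(0.016861) = 0.12985
Mean difference = -0.022571
|d| = |-0.022571| / 0.12985 = 0.174

0.174


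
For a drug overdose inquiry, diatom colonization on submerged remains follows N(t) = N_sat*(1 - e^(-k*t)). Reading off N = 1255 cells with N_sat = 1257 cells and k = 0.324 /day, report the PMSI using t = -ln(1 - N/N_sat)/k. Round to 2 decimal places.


PMSI from diatom colonization curve:
N / N_sat = 1255 / 1257 = 0.998409
1 - N/N_sat = 0.001591
ln(1 - N/N_sat) = -6.443393
t = -ln(1 - N/N_sat) / k = -(-6.443393) / 0.324 = 19.89 days

19.89


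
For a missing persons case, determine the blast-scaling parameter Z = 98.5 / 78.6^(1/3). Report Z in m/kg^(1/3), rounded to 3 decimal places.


Scaled distance calculation:
W^(1/3) = 78.6^(1/3) = 4.283586
Z = R / W^(1/3) = 98.5 / 4.283586
Z = 22.995 m/kg^(1/3)

22.995


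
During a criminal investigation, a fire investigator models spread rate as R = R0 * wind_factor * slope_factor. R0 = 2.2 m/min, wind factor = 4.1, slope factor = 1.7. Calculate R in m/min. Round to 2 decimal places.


Fire spread rate calculation:
R = R0 * wind_factor * slope_factor
= 2.2 * 4.1 * 1.7
= 9.02 * 1.7
= 15.33 m/min

15.33


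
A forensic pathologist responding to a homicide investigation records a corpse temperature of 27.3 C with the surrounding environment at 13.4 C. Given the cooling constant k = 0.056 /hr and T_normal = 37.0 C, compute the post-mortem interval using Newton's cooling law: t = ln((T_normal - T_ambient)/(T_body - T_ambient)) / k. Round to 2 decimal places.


Using Newton's law of cooling:
t = ln((T_normal - T_ambient) / (T_body - T_ambient)) / k
T_normal - T_ambient = 23.6
T_body - T_ambient = 13.9
Ratio = 1.697842
ln(ratio) = 0.529358
t = 0.529358 / 0.056 = 9.45 hours

9.45


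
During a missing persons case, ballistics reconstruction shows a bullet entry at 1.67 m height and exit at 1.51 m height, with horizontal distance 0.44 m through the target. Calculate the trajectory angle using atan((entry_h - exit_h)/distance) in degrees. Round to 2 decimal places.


Bullet trajectory angle:
Height difference = 1.67 - 1.51 = 0.16 m
angle = atan(0.16 / 0.44)
angle = atan(0.363636)
angle = 19.98 degrees

19.98


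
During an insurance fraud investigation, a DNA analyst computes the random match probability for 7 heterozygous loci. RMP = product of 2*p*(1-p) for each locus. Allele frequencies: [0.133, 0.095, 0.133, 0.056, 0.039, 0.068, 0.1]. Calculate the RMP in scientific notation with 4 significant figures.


Computing RMP for 7 loci:
Locus 1: 2 * 0.133 * 0.867 = 0.230622
Locus 2: 2 * 0.095 * 0.905 = 0.17195
Locus 3: 2 * 0.133 * 0.867 = 0.230622
Locus 4: 2 * 0.056 * 0.944 = 0.105728
Locus 5: 2 * 0.039 * 0.961 = 0.074958
Locus 6: 2 * 0.068 * 0.932 = 0.126752
Locus 7: 2 * 0.1 * 0.9 = 0.18
RMP = 1.654e-06

1.654e-06


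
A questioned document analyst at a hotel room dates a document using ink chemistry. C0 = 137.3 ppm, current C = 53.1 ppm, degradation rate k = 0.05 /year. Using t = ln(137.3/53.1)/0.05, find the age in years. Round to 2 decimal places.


Document age estimation:
C0/C = 137.3 / 53.1 = 2.585687
ln(C0/C) = 0.949991
t = 0.949991 / 0.05 = 19.00 years

19.00


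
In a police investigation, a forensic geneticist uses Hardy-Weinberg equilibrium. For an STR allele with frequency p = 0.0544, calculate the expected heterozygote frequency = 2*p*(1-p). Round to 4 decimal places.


Hardy-Weinberg heterozygote frequency:
q = 1 - p = 1 - 0.0544 = 0.9456
2pq = 2 * 0.0544 * 0.9456 = 0.1029

0.1029


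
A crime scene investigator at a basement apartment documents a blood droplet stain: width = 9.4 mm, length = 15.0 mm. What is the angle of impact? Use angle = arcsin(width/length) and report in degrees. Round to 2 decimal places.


Blood spatter impact angle calculation:
width / length = 9.4 / 15.0 = 0.626667
angle = arcsin(0.626667)
angle = 38.80 degrees

38.80


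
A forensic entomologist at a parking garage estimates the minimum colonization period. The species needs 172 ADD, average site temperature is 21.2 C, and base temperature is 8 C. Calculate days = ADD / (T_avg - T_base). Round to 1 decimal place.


Insect development time:
Effective temperature = avg_temp - T_base = 21.2 - 8 = 13.2 C
Days = ADD / effective_temp = 172 / 13.2 = 13.0 days

13.0


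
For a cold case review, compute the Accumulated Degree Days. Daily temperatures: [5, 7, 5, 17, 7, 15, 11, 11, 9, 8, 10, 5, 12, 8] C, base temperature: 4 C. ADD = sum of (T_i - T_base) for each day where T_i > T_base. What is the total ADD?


Computing ADD day by day:
Day 1: max(0, 5 - 4) = 1
Day 2: max(0, 7 - 4) = 3
Day 3: max(0, 5 - 4) = 1
Day 4: max(0, 17 - 4) = 13
Day 5: max(0, 7 - 4) = 3
Day 6: max(0, 15 - 4) = 11
Day 7: max(0, 11 - 4) = 7
Day 8: max(0, 11 - 4) = 7
Day 9: max(0, 9 - 4) = 5
Day 10: max(0, 8 - 4) = 4
Day 11: max(0, 10 - 4) = 6
Day 12: max(0, 5 - 4) = 1
Day 13: max(0, 12 - 4) = 8
Day 14: max(0, 8 - 4) = 4
Total ADD = 74

74


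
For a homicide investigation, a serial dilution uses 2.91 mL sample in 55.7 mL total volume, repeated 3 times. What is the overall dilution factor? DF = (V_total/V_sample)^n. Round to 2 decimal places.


Dilution factor calculation:
Single dilution = V_total / V_sample = 55.7 / 2.91 ≈ 19.140893
Number of dilutions = 3
Total DF = (55.7 / 2.91)^3 (full precision, rounded at the end) = 7012.72

7012.72


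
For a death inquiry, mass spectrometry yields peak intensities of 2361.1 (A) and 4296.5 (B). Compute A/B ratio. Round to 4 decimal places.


Spectral peak ratio:
Peak A = 2361.1 counts
Peak B = 4296.5 counts
Ratio = 2361.1 / 4296.5 = 0.5495

0.5495


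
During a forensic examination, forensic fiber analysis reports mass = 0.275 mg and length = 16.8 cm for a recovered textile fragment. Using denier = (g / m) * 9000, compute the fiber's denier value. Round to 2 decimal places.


Denier calculation:
Mass in grams = 0.275 mg / 1000 = 0.000275 g
Length in meters = 16.8 cm / 100 = 0.168 m
Linear density = mass / length = 0.000275 / 0.168 = 0.0016369 g/m
Denier = (g/m) * 9000 = 0.0016369 * 9000 = 14.73

14.73


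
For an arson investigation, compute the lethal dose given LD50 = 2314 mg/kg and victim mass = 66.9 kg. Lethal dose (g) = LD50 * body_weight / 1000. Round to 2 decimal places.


Lethal dose calculation:
Lethal dose = LD50 * body_weight / 1000
= 2314 * 66.9 / 1000
= 154806.6 / 1000
= 154.81 g

154.81


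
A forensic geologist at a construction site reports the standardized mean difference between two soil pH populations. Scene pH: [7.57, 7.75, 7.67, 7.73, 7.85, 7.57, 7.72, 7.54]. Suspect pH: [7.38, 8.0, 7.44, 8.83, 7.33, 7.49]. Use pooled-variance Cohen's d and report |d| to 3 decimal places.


Pooled-variance Cohen's d for soil pH comparison:
Scene mean = 61.4 / 8 = 7.675
Suspect mean = 46.47 / 6 = 7.745
Scene sample variance s_s^2 = 0.011657
Suspect sample variance s_c^2 = 0.34115
Pooled variance = ((n_s-1)*s_s^2 + (n_c-1)*s_c^2) / (n_s + n_c - 2) = 0.148946
Pooled SD = sqrt(0.148946) = 0.385935
Mean difference = -0.07
|d| = |-0.07| / 0.385935 = 0.181

0.181


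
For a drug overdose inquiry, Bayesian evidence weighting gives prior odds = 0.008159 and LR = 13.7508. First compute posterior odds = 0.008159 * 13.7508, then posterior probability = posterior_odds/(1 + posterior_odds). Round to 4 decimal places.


Bayesian evidence evaluation:
Posterior odds = prior_odds * LR = 0.008159 * 13.7508 = 0.1121928
Posterior probability = posterior_odds / (1 + posterior_odds)
= 0.1121928 / (1 + 0.1121928)
= 0.1121928 / 1.1121928
= 0.1009

0.1009


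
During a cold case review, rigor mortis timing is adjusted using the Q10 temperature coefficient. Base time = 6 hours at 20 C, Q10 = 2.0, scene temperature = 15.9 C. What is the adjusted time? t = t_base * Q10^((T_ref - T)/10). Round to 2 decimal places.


Rigor mortis time adjustment:
Exponent = (T_ref - T_actual) / 10 = (20 - 15.9) / 10 = 0.41
Q10 factor = 2.0^0.41 = 1.32869
t_adjusted = 6 * 1.32869 = 7.97 hours

7.97


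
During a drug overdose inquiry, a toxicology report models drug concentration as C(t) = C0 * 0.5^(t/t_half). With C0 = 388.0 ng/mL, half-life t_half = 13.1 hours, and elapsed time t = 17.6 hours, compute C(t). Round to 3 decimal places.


Drug concentration decay:
Number of half-lives = t / t_half = 17.6 / 13.1 = 1.343511
Decay factor = 0.5^1.343511 = 0.39406049
C(t) = 388.0 * 0.39406049 = 152.895 ng/mL

152.895


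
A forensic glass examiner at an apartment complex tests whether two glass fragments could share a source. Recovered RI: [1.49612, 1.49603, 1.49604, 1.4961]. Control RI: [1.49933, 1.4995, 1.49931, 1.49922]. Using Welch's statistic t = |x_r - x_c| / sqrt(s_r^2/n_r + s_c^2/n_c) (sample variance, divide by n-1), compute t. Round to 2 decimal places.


Welch's t-criterion for glass RI comparison:
Recovered mean = sum / n_r = 5.98429 / 4 = 1.4960725
Control mean = sum / n_c = 5.99736 / 4 = 1.49934
Recovered sample variance s_r^2 = 1.95833e-09
Control sample variance s_c^2 = 1.36667e-08
Welch SE (unpooled) = sqrt(s_r^2/n_r + s_c^2/n_c) = sqrt(4.89583e-10 + 3.41667e-09) = sqrt(3.90625e-09) = 6.25e-05
|mean_r - mean_c| = 0.0032675
t = 0.0032675 / 6.25e-05 = 52.28

52.28


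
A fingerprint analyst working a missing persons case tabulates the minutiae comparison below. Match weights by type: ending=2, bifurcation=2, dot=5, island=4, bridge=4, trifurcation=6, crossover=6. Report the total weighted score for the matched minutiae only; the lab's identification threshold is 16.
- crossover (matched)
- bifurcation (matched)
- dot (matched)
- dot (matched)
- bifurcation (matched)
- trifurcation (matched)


Weighted minutiae match score:
  crossover: matched, +6 (running total 6)
  bifurcation: matched, +2 (running total 8)
  dot: matched, +5 (running total 13)
  dot: matched, +5 (running total 18)
  bifurcation: matched, +2 (running total 20)
  trifurcation: matched, +6 (running total 26)
Total score = 26
Threshold = 16; verdict = identification

26


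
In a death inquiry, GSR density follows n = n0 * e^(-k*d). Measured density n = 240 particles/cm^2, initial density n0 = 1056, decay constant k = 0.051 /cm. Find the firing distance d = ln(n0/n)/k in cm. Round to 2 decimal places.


GSR distance calculation:
n0/n = 1056 / 240 = 4.4
ln(n0/n) = 1.481605
d = 1.481605 / 0.051 = 29.05 cm

29.05


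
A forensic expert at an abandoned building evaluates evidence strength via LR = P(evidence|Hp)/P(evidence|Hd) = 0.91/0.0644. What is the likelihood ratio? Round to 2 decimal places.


Likelihood ratio calculation:
LR = P(E|Hp) / P(E|Hd)
LR = 0.91 / 0.0644
LR = 14.13

14.13


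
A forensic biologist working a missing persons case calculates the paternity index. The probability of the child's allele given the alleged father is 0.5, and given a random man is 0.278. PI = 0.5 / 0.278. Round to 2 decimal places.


Paternity Index calculation:
PI = P(allele|father) / P(allele|random)
PI = 0.5 / 0.278
PI = 1.80

1.80


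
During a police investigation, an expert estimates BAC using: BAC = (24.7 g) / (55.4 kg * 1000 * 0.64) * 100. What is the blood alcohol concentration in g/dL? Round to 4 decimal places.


Applying the Widmark formula:
BAC = (dose_g / (body_wt * 1000 * r)) * 100
Denominator = 55.4 * 1000 * 0.64 = 35456
BAC = (24.7 / 35456) * 100
BAC = 0.0697 g/dL

0.0697


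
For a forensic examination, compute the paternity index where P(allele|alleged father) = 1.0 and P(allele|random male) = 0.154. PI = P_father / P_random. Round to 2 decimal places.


Paternity Index calculation:
PI = P(allele|father) / P(allele|random)
PI = 1.0 / 0.154
PI = 6.49

6.49


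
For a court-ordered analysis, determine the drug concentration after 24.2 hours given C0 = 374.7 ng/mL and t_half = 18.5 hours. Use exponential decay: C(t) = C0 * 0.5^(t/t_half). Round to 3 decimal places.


Drug concentration decay:
Number of half-lives = t / t_half = 24.2 / 18.5 = 1.308108
Decay factor = 0.5^1.308108 = 0.40385016
C(t) = 374.7 * 0.40385016 = 151.323 ng/mL

151.323


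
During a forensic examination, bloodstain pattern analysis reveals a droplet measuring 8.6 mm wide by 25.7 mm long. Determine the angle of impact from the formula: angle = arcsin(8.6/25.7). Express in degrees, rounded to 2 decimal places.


Blood spatter impact angle calculation:
width / length = 8.6 / 25.7 = 0.33463
angle = arcsin(0.33463)
angle = 19.55 degrees

19.55


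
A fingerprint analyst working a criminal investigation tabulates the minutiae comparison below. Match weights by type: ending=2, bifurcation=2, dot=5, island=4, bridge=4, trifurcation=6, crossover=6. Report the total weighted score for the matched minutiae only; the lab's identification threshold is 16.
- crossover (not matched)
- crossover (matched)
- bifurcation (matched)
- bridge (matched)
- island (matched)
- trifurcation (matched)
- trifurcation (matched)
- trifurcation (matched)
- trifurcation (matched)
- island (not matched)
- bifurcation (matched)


Weighted minutiae match score:
  crossover: not matched, +0
  crossover: matched, +6 (running total 6)
  bifurcation: matched, +2 (running total 8)
  bridge: matched, +4 (running total 12)
  island: matched, +4 (running total 16)
  trifurcation: matched, +6 (running total 22)
  trifurcation: matched, +6 (running total 28)
  trifurcation: matched, +6 (running total 34)
  trifurcation: matched, +6 (running total 40)
  island: not matched, +0
  bifurcation: matched, +2 (running total 42)
Total score = 42
Threshold = 16; verdict = identification

42


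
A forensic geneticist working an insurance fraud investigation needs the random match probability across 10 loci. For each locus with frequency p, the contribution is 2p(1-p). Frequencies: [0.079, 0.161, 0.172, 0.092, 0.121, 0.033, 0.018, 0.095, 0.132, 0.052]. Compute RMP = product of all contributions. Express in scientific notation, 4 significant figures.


Computing RMP for 10 loci:
Locus 1: 2 * 0.079 * 0.921 = 0.145518
Locus 2: 2 * 0.161 * 0.839 = 0.270158
Locus 3: 2 * 0.172 * 0.828 = 0.284832
Locus 4: 2 * 0.092 * 0.908 = 0.167072
Locus 5: 2 * 0.121 * 0.879 = 0.212718
Locus 6: 2 * 0.033 * 0.967 = 0.063822
Locus 7: 2 * 0.018 * 0.982 = 0.035352
Locus 8: 2 * 0.095 * 0.905 = 0.17195
Locus 9: 2 * 0.132 * 0.868 = 0.229152
Locus 10: 2 * 0.052 * 0.948 = 0.098592
RMP = 3.488e-09

3.488e-09


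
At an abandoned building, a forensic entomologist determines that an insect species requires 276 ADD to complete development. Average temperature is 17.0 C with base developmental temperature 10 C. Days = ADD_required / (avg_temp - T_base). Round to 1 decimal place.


Insect development time:
Effective temperature = avg_temp - T_base = 17.0 - 10 = 7.0 C
Days = ADD / effective_temp = 276 / 7.0 = 39.4 days

39.4


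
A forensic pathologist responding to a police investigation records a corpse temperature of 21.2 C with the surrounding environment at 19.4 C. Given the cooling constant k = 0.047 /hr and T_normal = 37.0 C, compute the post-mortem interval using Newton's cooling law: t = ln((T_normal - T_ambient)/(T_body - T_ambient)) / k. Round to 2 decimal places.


Using Newton's law of cooling:
t = ln((T_normal - T_ambient) / (T_body - T_ambient)) / k
T_normal - T_ambient = 17.6
T_body - T_ambient = 1.8
Ratio = 9.777778
ln(ratio) = 2.280112
t = 2.280112 / 0.047 = 48.51 hours

48.51


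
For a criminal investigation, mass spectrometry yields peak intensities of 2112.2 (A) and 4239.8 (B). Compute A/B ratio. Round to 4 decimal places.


Spectral peak ratio:
Peak A = 2112.2 counts
Peak B = 4239.8 counts
Ratio = 2112.2 / 4239.8 = 0.4982

0.4982


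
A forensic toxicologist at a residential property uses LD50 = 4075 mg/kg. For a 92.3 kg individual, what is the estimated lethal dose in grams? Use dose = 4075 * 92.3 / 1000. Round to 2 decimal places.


Lethal dose calculation:
Lethal dose = LD50 * body_weight / 1000
= 4075 * 92.3 / 1000
= 376122.5 / 1000
= 376.12 g

376.12


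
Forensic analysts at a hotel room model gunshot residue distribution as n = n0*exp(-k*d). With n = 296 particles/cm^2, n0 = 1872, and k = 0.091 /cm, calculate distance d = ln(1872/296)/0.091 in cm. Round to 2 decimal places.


GSR distance calculation:
n0/n = 1872 / 296 = 6.324324
ln(n0/n) = 1.844403
d = 1.844403 / 0.091 = 20.27 cm

20.27


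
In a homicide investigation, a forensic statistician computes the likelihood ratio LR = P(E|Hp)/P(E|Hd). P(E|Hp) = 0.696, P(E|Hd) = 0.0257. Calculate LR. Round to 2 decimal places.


Likelihood ratio calculation:
LR = P(E|Hp) / P(E|Hd)
LR = 0.696 / 0.0257
LR = 27.08

27.08


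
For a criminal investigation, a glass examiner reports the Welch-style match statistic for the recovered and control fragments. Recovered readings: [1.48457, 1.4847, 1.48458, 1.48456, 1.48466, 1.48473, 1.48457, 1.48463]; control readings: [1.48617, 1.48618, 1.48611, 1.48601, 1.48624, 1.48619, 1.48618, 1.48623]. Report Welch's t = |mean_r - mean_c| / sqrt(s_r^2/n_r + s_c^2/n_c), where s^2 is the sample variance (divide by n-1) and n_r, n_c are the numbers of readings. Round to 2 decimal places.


Welch's t-criterion for glass RI comparison:
Recovered mean = sum / n_r = 11.877 / 8 = 1.484625
Control mean = sum / n_c = 11.88931 / 8 = 1.4861638
Recovered sample variance s_r^2 = 4.31429e-09
Control sample variance s_c^2 = 5.42679e-09
Welch SE (unpooled) = sqrt(s_r^2/n_r + s_c^2/n_c) = sqrt(5.39286e-10 + 6.78348e-10) = sqrt(1.21763e-09) = 3.48946e-05
|mean_r - mean_c| = 0.00153875
t = 0.00153875 / 3.48946e-05 = 44.10

44.10


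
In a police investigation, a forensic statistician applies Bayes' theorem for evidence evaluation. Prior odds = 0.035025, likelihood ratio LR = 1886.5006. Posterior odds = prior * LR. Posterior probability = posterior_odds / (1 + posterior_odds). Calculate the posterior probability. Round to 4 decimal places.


Bayesian evidence evaluation:
Posterior odds = prior_odds * LR = 0.035025 * 1886.5006 = 66.07468
Posterior probability = posterior_odds / (1 + posterior_odds)
= 66.07468 / (1 + 66.07468)
= 66.07468 / 67.07468
= 0.9851

0.9851


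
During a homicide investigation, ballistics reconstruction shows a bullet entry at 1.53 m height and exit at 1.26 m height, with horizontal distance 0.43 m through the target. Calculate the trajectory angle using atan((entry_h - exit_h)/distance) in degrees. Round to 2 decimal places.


Bullet trajectory angle:
Height difference = 1.53 - 1.26 = 0.27 m
angle = atan(0.27 / 0.43)
angle = atan(0.627907)
angle = 32.12 degrees

32.12


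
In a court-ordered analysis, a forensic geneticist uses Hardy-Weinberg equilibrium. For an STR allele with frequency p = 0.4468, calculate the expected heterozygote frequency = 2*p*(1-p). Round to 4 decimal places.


Hardy-Weinberg heterozygote frequency:
q = 1 - p = 1 - 0.4468 = 0.5532
2pq = 2 * 0.4468 * 0.5532 = 0.4943

0.4943


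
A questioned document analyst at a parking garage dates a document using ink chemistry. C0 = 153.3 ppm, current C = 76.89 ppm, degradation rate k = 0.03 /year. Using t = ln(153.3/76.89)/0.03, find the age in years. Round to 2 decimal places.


Document age estimation:
C0/C = 153.3 / 76.89 = 1.993757
ln(C0/C) = 0.690021
t = 0.690021 / 0.03 = 23.00 years

23.00


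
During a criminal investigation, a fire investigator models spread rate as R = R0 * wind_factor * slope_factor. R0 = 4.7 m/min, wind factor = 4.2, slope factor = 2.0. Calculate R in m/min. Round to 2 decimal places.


Fire spread rate calculation:
R = R0 * wind_factor * slope_factor
= 4.7 * 4.2 * 2.0
= 19.74 * 2.0
= 39.48 m/min

39.48


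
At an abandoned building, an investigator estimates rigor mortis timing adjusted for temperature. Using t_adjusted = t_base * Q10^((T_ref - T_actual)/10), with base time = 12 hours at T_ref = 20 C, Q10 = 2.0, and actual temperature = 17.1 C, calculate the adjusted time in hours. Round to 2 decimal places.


Rigor mortis time adjustment:
Exponent = (T_ref - T_actual) / 10 = (20 - 17.1) / 10 = 0.29
Q10 factor = 2.0^0.29 = 1.22264
t_adjusted = 12 * 1.22264 = 14.67 hours

14.67


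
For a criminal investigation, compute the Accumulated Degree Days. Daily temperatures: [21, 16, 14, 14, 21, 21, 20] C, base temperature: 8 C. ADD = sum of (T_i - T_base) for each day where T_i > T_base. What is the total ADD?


Computing ADD day by day:
Day 1: max(0, 21 - 8) = 13
Day 2: max(0, 16 - 8) = 8
Day 3: max(0, 14 - 8) = 6
Day 4: max(0, 14 - 8) = 6
Day 5: max(0, 21 - 8) = 13
Day 6: max(0, 21 - 8) = 13
Day 7: max(0, 20 - 8) = 12
Total ADD = 71

71


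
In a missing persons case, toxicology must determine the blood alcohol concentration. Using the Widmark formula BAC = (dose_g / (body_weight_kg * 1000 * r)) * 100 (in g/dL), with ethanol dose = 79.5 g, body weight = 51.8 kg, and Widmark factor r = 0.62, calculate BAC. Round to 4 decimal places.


Applying the Widmark formula:
BAC = (dose_g / (body_wt * 1000 * r)) * 100
Denominator = 51.8 * 1000 * 0.62 = 32116
BAC = (79.5 / 32116) * 100
BAC = 0.2475 g/dL

0.2475


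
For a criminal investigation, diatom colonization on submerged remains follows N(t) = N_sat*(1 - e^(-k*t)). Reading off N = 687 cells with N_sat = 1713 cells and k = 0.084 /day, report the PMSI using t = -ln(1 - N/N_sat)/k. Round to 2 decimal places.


PMSI from diatom colonization curve:
N / N_sat = 687 / 1713 = 0.401051
1 - N/N_sat = 0.598949
ln(1 - N/N_sat) = -0.512579
t = -ln(1 - N/N_sat) / k = -(-0.512579) / 0.084 = 6.10 days

6.10


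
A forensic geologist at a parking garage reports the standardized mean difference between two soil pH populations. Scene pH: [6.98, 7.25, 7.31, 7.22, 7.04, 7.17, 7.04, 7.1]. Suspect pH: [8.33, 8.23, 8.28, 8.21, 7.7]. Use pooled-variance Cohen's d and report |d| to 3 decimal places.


Pooled-variance Cohen's d for soil pH comparison:
Scene mean = 57.11 / 8 = 7.13875
Suspect mean = 40.75 / 5 = 8.15
Scene sample variance s_s^2 = 0.013641
Suspect sample variance s_c^2 = 0.06545
Pooled variance = ((n_s-1)*s_s^2 + (n_c-1)*s_c^2) / (n_s + n_c - 2) = 0.032481
Pooled SD = sqrt(0.032481) = 0.180225
Mean difference = -1.01125
|d| = |-1.01125| / 0.180225 = 5.611

5.611


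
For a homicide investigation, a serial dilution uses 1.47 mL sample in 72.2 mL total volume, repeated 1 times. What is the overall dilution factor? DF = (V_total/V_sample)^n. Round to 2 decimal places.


Dilution factor calculation:
Single dilution = V_total / V_sample = 72.2 / 1.47 ≈ 49.115646
Number of dilutions = 1
Total DF = (72.2 / 1.47)^1 (full precision, rounded at the end) = 49.12

49.12


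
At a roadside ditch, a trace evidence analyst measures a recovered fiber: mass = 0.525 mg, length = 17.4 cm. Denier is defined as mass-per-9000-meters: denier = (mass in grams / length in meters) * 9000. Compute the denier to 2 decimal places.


Denier calculation:
Mass in grams = 0.525 mg / 1000 = 0.000525 g
Length in meters = 17.4 cm / 100 = 0.174 m
Linear density = mass / length = 0.000525 / 0.174 = 0.00301724 g/m
Denier = (g/m) * 9000 = 0.00301724 * 9000 = 27.16

27.16


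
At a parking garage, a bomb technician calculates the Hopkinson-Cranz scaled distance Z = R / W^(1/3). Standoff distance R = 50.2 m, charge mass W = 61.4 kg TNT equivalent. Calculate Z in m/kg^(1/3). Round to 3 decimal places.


Scaled distance calculation:
W^(1/3) = 61.4^(1/3) = 3.945083
Z = R / W^(1/3) = 50.2 / 3.945083
Z = 12.725 m/kg^(1/3)

12.725


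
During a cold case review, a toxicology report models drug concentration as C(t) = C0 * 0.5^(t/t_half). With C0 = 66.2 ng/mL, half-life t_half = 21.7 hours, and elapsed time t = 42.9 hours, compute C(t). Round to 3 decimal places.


Drug concentration decay:
Number of half-lives = t / t_half = 42.9 / 21.7 = 1.976959
Decay factor = 0.5^1.976959 = 0.25402475
C(t) = 66.2 * 0.25402475 = 16.816 ng/mL

16.816


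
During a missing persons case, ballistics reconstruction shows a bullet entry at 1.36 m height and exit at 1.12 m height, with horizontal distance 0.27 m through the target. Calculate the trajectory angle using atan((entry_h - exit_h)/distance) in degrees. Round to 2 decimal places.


Bullet trajectory angle:
Height difference = 1.36 - 1.12 = 0.24 m
angle = atan(0.24 / 0.27)
angle = atan(0.888889)
angle = 41.63 degrees

41.63


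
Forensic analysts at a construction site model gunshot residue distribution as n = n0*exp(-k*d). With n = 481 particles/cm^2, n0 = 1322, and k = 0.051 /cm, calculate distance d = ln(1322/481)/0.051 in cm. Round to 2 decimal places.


GSR distance calculation:
n0/n = 1322 / 481 = 2.748441
ln(n0/n) = 1.011034
d = 1.011034 / 0.051 = 19.82 cm

19.82


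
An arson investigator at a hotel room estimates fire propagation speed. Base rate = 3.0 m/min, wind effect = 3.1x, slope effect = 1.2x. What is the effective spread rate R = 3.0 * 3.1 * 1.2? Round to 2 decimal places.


Fire spread rate calculation:
R = R0 * wind_factor * slope_factor
= 3.0 * 3.1 * 1.2
= 9.3 * 1.2
= 11.16 m/min

11.16


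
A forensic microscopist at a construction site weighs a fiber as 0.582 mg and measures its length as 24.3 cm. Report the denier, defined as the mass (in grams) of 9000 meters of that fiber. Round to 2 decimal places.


Denier calculation:
Mass in grams = 0.582 mg / 1000 = 0.000582 g
Length in meters = 24.3 cm / 100 = 0.243 m
Linear density = mass / length = 0.000582 / 0.243 = 0.00239506 g/m
Denier = (g/m) * 9000 = 0.00239506 * 9000 = 21.56

21.56


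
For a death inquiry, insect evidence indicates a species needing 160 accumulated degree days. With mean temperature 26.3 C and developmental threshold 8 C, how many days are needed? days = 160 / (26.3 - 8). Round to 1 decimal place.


Insect development time:
Effective temperature = avg_temp - T_base = 26.3 - 8 = 18.3 C
Days = ADD / effective_temp = 160 / 18.3 = 8.7 days

8.7


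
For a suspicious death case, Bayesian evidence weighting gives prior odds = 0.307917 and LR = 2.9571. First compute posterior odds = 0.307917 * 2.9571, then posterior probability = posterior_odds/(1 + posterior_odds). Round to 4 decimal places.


Bayesian evidence evaluation:
Posterior odds = prior_odds * LR = 0.307917 * 2.9571 = 0.9105414
Posterior probability = posterior_odds / (1 + posterior_odds)
= 0.9105414 / (1 + 0.9105414)
= 0.9105414 / 1.9105414
= 0.4766

0.4766


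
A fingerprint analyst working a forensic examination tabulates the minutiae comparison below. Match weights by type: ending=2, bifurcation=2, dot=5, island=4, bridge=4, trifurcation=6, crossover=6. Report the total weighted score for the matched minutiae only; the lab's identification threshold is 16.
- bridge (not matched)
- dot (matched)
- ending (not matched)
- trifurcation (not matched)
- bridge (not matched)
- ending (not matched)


Weighted minutiae match score:
  bridge: not matched, +0
  dot: matched, +5 (running total 5)
  ending: not matched, +0
  trifurcation: not matched, +0
  bridge: not matched, +0
  ending: not matched, +0
Total score = 5
Threshold = 16; verdict = inconclusive

5


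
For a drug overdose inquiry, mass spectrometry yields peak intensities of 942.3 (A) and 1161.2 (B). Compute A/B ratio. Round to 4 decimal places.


Spectral peak ratio:
Peak A = 942.3 counts
Peak B = 1161.2 counts
Ratio = 942.3 / 1161.2 = 0.8115

0.8115


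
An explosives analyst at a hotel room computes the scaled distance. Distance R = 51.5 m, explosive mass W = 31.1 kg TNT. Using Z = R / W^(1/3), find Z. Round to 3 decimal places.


Scaled distance calculation:
W^(1/3) = 31.1^(1/3) = 3.144755
Z = R / W^(1/3) = 51.5 / 3.144755
Z = 16.376 m/kg^(1/3)

16.376


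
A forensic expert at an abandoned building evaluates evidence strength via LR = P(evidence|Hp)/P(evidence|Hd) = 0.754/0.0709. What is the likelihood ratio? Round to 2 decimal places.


Likelihood ratio calculation:
LR = P(E|Hp) / P(E|Hd)
LR = 0.754 / 0.0709
LR = 10.63

10.63


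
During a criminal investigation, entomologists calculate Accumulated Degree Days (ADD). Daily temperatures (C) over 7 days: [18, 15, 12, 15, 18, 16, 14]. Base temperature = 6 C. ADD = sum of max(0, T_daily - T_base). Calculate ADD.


Computing ADD day by day:
Day 1: max(0, 18 - 6) = 12
Day 2: max(0, 15 - 6) = 9
Day 3: max(0, 12 - 6) = 6
Day 4: max(0, 15 - 6) = 9
Day 5: max(0, 18 - 6) = 12
Day 6: max(0, 16 - 6) = 10
Day 7: max(0, 14 - 6) = 8
Total ADD = 66

66


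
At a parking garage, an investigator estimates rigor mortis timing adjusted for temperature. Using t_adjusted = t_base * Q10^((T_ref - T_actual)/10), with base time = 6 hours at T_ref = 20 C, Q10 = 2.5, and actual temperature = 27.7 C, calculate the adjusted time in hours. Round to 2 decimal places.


Rigor mortis time adjustment:
Exponent = (T_ref - T_actual) / 10 = (20 - 27.7) / 10 = -0.77
Q10 factor = 2.5^-0.77 = 0.49384
t_adjusted = 6 * 0.49384 = 2.96 hours

2.96


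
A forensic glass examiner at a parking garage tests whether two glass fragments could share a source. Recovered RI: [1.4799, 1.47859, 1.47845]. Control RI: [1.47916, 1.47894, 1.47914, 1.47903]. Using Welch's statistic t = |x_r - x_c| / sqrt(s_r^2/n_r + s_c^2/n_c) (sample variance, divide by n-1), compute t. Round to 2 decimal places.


Welch's t-criterion for glass RI comparison:
Recovered mean = sum / n_r = 4.43694 / 3 = 1.47898
Control mean = sum / n_c = 5.91627 / 4 = 1.4790675
Recovered sample variance s_r^2 = 6.397e-07
Control sample variance s_c^2 = 1.04917e-08
Welch SE (unpooled) = sqrt(s_r^2/n_r + s_c^2/n_c) = sqrt(2.13233e-07 + 2.62292e-09) = sqrt(2.15856e-07) = 0.000464603
|mean_r - mean_c| = 8.75e-05
t = 8.75e-05 / 0.000464603 = 0.19

0.19
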